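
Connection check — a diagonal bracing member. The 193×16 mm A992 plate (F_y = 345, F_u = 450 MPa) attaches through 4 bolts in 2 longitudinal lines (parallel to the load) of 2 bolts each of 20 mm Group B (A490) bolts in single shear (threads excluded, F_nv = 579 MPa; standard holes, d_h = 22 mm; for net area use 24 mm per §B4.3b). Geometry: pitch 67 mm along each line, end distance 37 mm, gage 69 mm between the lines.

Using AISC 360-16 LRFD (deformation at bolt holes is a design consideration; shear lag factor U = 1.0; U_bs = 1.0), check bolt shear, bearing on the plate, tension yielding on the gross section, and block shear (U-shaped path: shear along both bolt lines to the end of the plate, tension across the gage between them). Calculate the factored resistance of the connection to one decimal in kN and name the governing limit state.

Bolt shear: A_b = π(20)²/4 = 314.16 mm². φR_n = 0.75 × 579 × 314.16 × 4 × 1 = 545.7 kN.
Bearing (16 mm plate, F_u = 450 MPa): end bolts L_c = 37 − 22/2 = 26, R_n = min(1.2×26×16×450, 2.4×20×16×450) = 224.64 kN/bolt; interior L_c = 67 − 22 = 45, R_n = 345.6 kN/bolt. φR_n = 0.75 × (2×224.64 + 2×345.6) = 855.4 kN.
Tension yield (gross): A_g = 193×16 = 3088 mm². φR_n = 0.90 × 345 × 3088 = 958.8 kN.
Block shear: shear path 2×[37+1×67] = 2×104 mm, A_gv = 3328, A_nv = 2×(104 − 1.5×24)×16 = 2176 mm²; tension across gage: (69 − 1×24)×16 = 720 mm². R_n = min(0.6×450×2176, 0.6×345×3328) + 1.0×450×720 = min(587.52, 688.9) + 324 = 911.52 kN. φR_n = 0.75 × 911.52 = 683.6 kN.
Governing: min(545.7, 855.4, 958.8, 683.6) = 545.7 kN → bolt shear.

545.7 kN (bolt shear governs)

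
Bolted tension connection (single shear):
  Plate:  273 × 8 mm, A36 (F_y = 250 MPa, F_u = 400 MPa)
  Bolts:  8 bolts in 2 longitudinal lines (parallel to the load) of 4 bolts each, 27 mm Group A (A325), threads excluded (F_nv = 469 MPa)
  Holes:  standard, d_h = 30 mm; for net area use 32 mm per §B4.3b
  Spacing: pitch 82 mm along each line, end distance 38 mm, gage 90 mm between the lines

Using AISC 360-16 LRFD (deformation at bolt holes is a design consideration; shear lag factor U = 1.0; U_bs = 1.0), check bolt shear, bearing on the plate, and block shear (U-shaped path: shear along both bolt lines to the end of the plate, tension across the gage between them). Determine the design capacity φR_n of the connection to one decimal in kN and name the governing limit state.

634.6 kN (block shear governs)

Bolt shear: A_b = π(27)²/4 = 572.56 mm². φR_n = 0.75 × 469 × 572.56 × 8 × 1 = 1611.2 kN.
Bearing (8 mm plate, F_u = 400 MPa): end bolts L_c = 38 − 30/2 = 23, R_n = min(1.2×23×8×400, 2.4×27×8×400) = 88.32 kN/bolt; interior L_c = 82 − 30 = 52, R_n = 199.68 kN/bolt. φR_n = 0.75 × (2×88.32 + 6×199.68) = 1031.0 kN.
Block shear: shear path 2×[38+3×82] = 2×284 mm, A_gv = 4544, A_nv = 2×(284 − 3.5×32)×8 = 2752 mm²; tension across gage: (90 − 1×32)×8 = 464 mm². R_n = min(0.6×400×2752, 0.6×250×4544) + 1.0×400×464 = min(660.48, 681.6) + 185.6 = 846.08 kN. φR_n = 0.75 × 846.08 = 634.6 kN.
Governing: min(1611.2, 1031.0, 634.6) = 634.6 kN → block shear.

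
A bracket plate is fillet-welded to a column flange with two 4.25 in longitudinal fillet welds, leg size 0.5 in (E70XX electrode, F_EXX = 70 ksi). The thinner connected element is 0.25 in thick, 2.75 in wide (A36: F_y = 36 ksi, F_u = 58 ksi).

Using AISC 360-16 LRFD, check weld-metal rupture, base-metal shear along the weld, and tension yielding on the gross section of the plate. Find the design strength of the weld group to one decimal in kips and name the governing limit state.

22.3 kips (gross-section yield governs)

Weld metal: throat = 0.707×0.5 = 0.3535 in, L = 2×4.25 = 8.5 in. φR_n = 0.75 × 0.6 × 70 × 0.3535 × 8.5 = 94.6 kips.
Base metal shear (0.25 in plate): yield φR_n = 1.0×0.6×36×0.25×8.5 = 45.9 kips; rupture φR_n = 0.75×0.6×58×0.25×8.5 = 55.5 kips; take 45.9 kips (yield).
Tension yield (gross): A_g = 2.75×0.25 = 0.6875 in². φR_n = 0.90 × 36 × 0.6875 = 22.3 kips.
Governing: min(94.6, 45.9, 22.3) = 22.3 kips → gross-section yield.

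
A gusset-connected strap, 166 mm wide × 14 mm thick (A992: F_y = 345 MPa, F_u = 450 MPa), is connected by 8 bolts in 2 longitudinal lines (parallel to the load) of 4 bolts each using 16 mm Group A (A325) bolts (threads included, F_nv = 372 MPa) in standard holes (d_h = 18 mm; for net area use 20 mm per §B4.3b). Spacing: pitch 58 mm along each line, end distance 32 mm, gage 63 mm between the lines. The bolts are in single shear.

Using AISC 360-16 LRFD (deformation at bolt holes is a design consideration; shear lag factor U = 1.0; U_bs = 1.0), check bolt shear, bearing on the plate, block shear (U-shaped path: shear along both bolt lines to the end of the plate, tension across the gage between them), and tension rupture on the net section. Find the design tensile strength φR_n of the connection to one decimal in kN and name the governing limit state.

448.8 kN (bolt shear governs)

Bolt shear: A_b = π(16)²/4 = 201.06 mm². φR_n = 0.75 × 372 × 201.06 × 8 × 1 = 448.8 kN.
Bearing (14 mm plate, F_u = 450 MPa): end bolts L_c = 32 − 18/2 = 23, R_n = min(1.2×23×14×450, 2.4×16×14×450) = 173.88 kN/bolt; interior L_c = 58 − 18 = 40, R_n = 241.92 kN/bolt. φR_n = 0.75 × (2×173.88 + 6×241.92) = 1349.5 kN.
Block shear: shear path 2×[32+3×58] = 2×206 mm, A_gv = 5768, A_nv = 2×(206 − 3.5×20)×14 = 3808 mm²; tension across gage: (63 − 1×20)×14 = 602 mm². R_n = min(0.6×450×3808, 0.6×345×5768) + 1.0×450×602 = min(1028.2, 1194) + 270.9 = 1299.1 kN. φR_n = 0.75 × 1299.1 = 974.3 kN.
Tension rupture (net): A_n = (166 − 2×20)×14 = 1764 mm² (U = 1.0, A_e = A_n). φR_n = 0.75 × 450 × 1764 = 595.4 kN.
Governing: min(448.8, 1349.5, 974.3, 595.4) = 448.8 kN → bolt shear.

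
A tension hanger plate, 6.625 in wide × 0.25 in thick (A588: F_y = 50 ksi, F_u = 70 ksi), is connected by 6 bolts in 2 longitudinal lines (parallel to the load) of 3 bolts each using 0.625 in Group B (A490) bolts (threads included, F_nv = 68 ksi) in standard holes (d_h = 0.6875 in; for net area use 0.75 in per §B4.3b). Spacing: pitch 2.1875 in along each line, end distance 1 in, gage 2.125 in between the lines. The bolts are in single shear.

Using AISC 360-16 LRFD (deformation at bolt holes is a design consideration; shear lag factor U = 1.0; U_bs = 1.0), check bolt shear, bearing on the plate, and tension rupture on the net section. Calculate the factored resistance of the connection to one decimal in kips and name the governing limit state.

Bolt shear: A_b = π(0.625)²/4 = 0.3068 in². φR_n = 0.75 × 68 × 0.3068 × 6 × 1 = 93.9 kips.
Bearing (0.25 in plate, F_u = 70 ksi): end bolts L_c = 1 − 0.6875/2 = 0.65625, R_n = min(1.2×0.65625×0.25×70, 2.4×0.625×0.25×70) = 13.781 kips/bolt; interior L_c = 2.1875 − 0.6875 = 1.5, R_n = 26.25 kips/bolt. φR_n = 0.75 × (2×13.781 + 4×26.25) = 99.4 kips.
Tension rupture (net): A_n = (6.625 − 2×0.75)×0.25 = 1.2813 in² (U = 1.0, A_e = A_n). φR_n = 0.75 × 70 × 1.2813 = 67.3 kips.
Governing: min(93.9, 99.4, 67.3) = 67.3 kips → net-section rupture.

67.3 kips (net-section rupture governs)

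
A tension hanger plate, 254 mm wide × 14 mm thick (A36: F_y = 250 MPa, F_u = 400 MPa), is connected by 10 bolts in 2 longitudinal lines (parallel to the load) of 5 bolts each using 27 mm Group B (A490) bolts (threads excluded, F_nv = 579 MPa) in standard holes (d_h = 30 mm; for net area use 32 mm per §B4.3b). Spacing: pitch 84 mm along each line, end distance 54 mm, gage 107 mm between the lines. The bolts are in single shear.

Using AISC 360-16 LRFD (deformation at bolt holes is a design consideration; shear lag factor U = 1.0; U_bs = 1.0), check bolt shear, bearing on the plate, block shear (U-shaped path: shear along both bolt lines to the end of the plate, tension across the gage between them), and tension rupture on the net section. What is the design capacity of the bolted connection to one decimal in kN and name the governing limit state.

Bolt shear: A_b = π(27)²/4 = 572.56 mm². φR_n = 0.75 × 579 × 572.56 × 10 × 1 = 2486.3 kN.
Bearing (14 mm plate, F_u = 400 MPa): end bolts L_c = 54 − 30/2 = 39, R_n = min(1.2×39×14×400, 2.4×27×14×400) = 262.08 kN/bolt; interior L_c = 84 − 30 = 54, R_n = 362.88 kN/bolt. φR_n = 0.75 × (2×262.08 + 8×362.88) = 2570.4 kN.
Block shear: shear path 2×[54+4×84] = 2×390 mm, A_gv = 10920, A_nv = 2×(390 − 4.5×32)×14 = 6888 mm²; tension across gage: (107 − 1×32)×14 = 1050 mm². R_n = min(0.6×400×6888, 0.6×250×10920) + 1.0×400×1050 = min(1653.1, 1638) + 420 = 2058 kN. φR_n = 0.75 × 2058 = 1543.5 kN.
Tension rupture (net): A_n = (254 − 2×32)×14 = 2660 mm² (U = 1.0, A_e = A_n). φR_n = 0.75 × 400 × 2660 = 798.0 kN.
Governing: min(2486.3, 2570.4, 1543.5, 798.0) = 798.0 kN → net-section rupture.

798.0 kN (net-section rupture governs)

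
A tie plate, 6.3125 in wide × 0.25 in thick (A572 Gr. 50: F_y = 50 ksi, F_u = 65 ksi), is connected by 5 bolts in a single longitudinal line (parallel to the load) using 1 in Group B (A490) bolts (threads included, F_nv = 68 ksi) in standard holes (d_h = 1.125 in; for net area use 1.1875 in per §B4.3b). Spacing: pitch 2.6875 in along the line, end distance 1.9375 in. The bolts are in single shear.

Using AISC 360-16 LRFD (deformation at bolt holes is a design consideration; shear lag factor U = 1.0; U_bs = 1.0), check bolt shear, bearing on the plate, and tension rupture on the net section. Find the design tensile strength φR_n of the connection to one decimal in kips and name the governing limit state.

62.5 kips (net-section rupture governs)

Bolt shear: A_b = π(1)²/4 = 0.7854 in². φR_n = 0.75 × 68 × 0.7854 × 5 × 1 = 200.3 kips.
Bearing (0.25 in plate, F_u = 65 ksi): end bolts L_c = 1.9375 − 1.125/2 = 1.375, R_n = min(1.2×1.375×0.25×65, 2.4×1×0.25×65) = 26.813 kips/bolt; interior L_c = 2.6875 − 1.125 = 1.5625, R_n = 30.469 kips/bolt. φR_n = 0.75 × (1×26.813 + 4×30.469) = 111.5 kips.
Tension rupture (net): A_n = (6.3125 − 1×1.1875)×0.25 = 1.2813 in² (U = 1.0, A_e = A_n). φR_n = 0.75 × 65 × 1.2813 = 62.5 kips.
Governing: min(200.3, 111.5, 62.5) = 62.5 kips → net-section rupture.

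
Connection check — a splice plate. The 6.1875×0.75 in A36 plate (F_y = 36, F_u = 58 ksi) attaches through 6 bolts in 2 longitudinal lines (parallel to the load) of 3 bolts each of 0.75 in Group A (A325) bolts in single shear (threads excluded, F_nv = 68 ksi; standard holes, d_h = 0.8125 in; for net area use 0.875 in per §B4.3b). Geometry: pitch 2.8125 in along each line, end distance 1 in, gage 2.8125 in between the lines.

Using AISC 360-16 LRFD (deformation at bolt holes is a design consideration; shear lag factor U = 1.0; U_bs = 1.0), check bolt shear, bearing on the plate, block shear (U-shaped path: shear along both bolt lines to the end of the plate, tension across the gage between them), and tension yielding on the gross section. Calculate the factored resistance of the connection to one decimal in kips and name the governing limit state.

Bolt shear: A_b = π(0.75)²/4 = 0.44179 in². φR_n = 0.75 × 68 × 0.44179 × 6 × 1 = 135.2 kips.
Bearing (0.75 in plate, F_u = 58 ksi): end bolts L_c = 1 − 0.8125/2 = 0.59375, R_n = min(1.2×0.59375×0.75×58, 2.4×0.75×0.75×58) = 30.994 kips/bolt; interior L_c = 2.8125 − 0.8125 = 2, R_n = 78.3 kips/bolt. φR_n = 0.75 × (2×30.994 + 4×78.3) = 281.4 kips.
Block shear: shear path 2×[1+2×2.8125] = 2×6.625 in, A_gv = 9.9375, A_nv = 2×(6.625 − 2.5×0.875)×0.75 = 6.6563 in²; tension across gage: (2.8125 − 1×0.875)×0.75 = 1.4531 in². R_n = min(0.6×58×6.6563, 0.6×36×9.9375) + 1.0×58×1.4531 = min(231.64, 214.65) + 84.28 = 298.93 kips. φR_n = 0.75 × 298.93 = 224.2 kips.
Tension yield (gross): A_g = 6.1875×0.75 = 4.6406 in². φR_n = 0.90 × 36 × 4.6406 = 150.4 kips.
Governing: min(135.2, 281.4, 224.2, 150.4) = 135.2 kips → bolt shear.

135.2 kips (bolt shear governs)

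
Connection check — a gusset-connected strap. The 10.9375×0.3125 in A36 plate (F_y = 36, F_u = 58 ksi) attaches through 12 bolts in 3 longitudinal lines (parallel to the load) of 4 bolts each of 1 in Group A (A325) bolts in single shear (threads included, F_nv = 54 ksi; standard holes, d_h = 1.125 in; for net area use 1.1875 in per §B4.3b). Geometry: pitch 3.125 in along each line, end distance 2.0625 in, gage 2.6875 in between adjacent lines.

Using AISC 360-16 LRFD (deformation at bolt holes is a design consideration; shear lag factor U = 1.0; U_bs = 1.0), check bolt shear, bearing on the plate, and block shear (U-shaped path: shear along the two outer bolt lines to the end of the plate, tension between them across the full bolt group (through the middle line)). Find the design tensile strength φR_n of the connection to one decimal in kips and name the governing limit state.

Bolt shear: A_b = π(1)²/4 = 0.7854 in². φR_n = 0.75 × 54 × 0.7854 × 12 × 1 = 381.7 kips.
Bearing (0.3125 in plate, F_u = 58 ksi): end bolts L_c = 2.0625 − 1.125/2 = 1.5, R_n = min(1.2×1.5×0.3125×58, 2.4×1×0.3125×58) = 32.625 kips/bolt; interior L_c = 3.125 − 1.125 = 2, R_n = 43.5 kips/bolt. φR_n = 0.75 × (3×32.625 + 9×43.5) = 367.0 kips.
Block shear: shear path 2×[2.0625+3×3.125] = 2×11.4375 in, A_gv = 7.1484, A_nv = 2×(11.4375 − 3.5×1.1875)×0.3125 = 4.5508 in²; tension across gage: (5.375 − 2×1.1875)×0.3125 = 0.9375 in². R_n = min(0.6×58×4.5508, 0.6×36×7.1484) + 1.0×58×0.9375 = min(158.37, 154.41) + 54.375 = 208.79 kips. φR_n = 0.75 × 208.79 = 156.6 kips.
Governing: min(381.7, 367.0, 156.6) = 156.6 kips → block shear.

156.6 kips (block shear governs)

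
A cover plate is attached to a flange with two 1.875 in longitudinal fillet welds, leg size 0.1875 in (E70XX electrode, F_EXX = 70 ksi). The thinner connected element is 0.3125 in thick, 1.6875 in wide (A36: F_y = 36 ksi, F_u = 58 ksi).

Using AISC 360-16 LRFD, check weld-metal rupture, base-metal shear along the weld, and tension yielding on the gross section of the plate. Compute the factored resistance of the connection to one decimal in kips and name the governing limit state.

15.7 kips (weld metal governs)

Weld metal: throat = 0.707×0.1875 = 0.13256 in, L = 2×1.875 = 3.75 in. φR_n = 0.75 × 0.6 × 70 × 0.13256 × 3.75 = 15.7 kips.
Base metal shear (0.3125 in plate): yield φR_n = 1.0×0.6×36×0.3125×3.75 = 25.3 kips; rupture φR_n = 0.75×0.6×58×0.3125×3.75 = 30.6 kips; take 25.3 kips (yield).
Tension yield (gross): A_g = 1.6875×0.3125 = 0.52734 in². φR_n = 0.90 × 36 × 0.52734 = 17.1 kips.
Governing: min(15.7, 25.3, 17.1) = 15.7 kips → weld metal.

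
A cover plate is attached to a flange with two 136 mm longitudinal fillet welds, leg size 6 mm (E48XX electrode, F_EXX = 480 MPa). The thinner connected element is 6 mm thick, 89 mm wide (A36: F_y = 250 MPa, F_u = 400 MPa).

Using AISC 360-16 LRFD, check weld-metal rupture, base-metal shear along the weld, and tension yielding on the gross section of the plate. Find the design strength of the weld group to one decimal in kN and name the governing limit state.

120.2 kN (gross-section yield governs)

Weld metal: throat = 0.707×6 = 4.242 mm, L = 2×136 = 272 mm. φR_n = 0.75 × 0.6 × 480 × 4.242 × 272 = 249.2 kN.
Base metal shear (6 mm plate): yield φR_n = 1.0×0.6×250×6×272 = 244.8 kN; rupture φR_n = 0.75×0.6×400×6×272 = 293.8 kN; take 244.8 kN (yield).
Tension yield (gross): A_g = 89×6 = 534 mm². φR_n = 0.90 × 250 × 534 = 120.2 kN.
Governing: min(249.2, 244.8, 120.2) = 120.2 kN → gross-section yield.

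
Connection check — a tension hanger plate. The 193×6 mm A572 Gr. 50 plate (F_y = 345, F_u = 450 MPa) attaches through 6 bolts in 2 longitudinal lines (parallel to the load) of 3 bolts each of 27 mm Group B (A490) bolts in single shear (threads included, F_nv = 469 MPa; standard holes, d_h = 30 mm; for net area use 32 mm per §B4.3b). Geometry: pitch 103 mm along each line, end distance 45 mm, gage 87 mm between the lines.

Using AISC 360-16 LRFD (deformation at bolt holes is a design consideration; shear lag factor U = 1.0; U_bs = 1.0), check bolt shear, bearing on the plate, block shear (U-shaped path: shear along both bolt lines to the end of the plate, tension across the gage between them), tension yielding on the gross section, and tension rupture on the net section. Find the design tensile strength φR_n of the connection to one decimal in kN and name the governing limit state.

261.2 kN (net-section rupture governs)

Bolt shear: A_b = π(27)²/4 = 572.56 mm². φR_n = 0.75 × 469 × 572.56 × 6 × 1 = 1208.4 kN.
Bearing (6 mm plate, F_u = 450 MPa): end bolts L_c = 45 − 30/2 = 30, R_n = min(1.2×30×6×450, 2.4×27×6×450) = 97.2 kN/bolt; interior L_c = 103 − 30 = 73, R_n = 174.96 kN/bolt. φR_n = 0.75 × (2×97.2 + 4×174.96) = 670.7 kN.
Block shear: shear path 2×[45+2×103] = 2×251 mm, A_gv = 3012, A_nv = 2×(251 − 2.5×32)×6 = 2052 mm²; tension across gage: (87 − 1×32)×6 = 330 mm². R_n = min(0.6×450×2052, 0.6×345×3012) + 1.0×450×330 = min(554.04, 623.48) + 148.5 = 702.54 kN. φR_n = 0.75 × 702.54 = 526.9 kN.
Tension yield (gross): A_g = 193×6 = 1158 mm². φR_n = 0.90 × 345 × 1158 = 359.6 kN.
Tension rupture (net): A_n = (193 − 2×32)×6 = 774 mm² (U = 1.0, A_e = A_n). φR_n = 0.75 × 450 × 774 = 261.2 kN.
Governing: min(1208.4, 670.7, 526.9, 359.6, 261.2) = 261.2 kN → net-section rupture.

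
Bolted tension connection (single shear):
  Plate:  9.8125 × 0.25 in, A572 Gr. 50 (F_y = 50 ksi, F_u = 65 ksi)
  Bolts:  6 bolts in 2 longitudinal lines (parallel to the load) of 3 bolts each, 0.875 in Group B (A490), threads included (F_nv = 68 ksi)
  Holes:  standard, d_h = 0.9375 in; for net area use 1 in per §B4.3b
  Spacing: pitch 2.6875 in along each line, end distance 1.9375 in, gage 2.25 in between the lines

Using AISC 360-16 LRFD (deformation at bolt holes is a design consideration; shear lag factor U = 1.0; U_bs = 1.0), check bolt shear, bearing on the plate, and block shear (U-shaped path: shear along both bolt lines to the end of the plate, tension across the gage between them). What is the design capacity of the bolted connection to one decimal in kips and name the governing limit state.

Bolt shear: A_b = π(0.875)²/4 = 0.60132 in². φR_n = 0.75 × 68 × 0.60132 × 6 × 1 = 184.0 kips.
Bearing (0.25 in plate, F_u = 65 ksi): end bolts L_c = 1.9375 − 0.9375/2 = 1.46875, R_n = min(1.2×1.46875×0.25×65, 2.4×0.875×0.25×65) = 28.641 kips/bolt; interior L_c = 2.6875 − 0.9375 = 1.75, R_n = 34.125 kips/bolt. φR_n = 0.75 × (2×28.641 + 4×34.125) = 145.3 kips.
Block shear: shear path 2×[1.9375+2×2.6875] = 2×7.3125 in, A_gv = 3.6563, A_nv = 2×(7.3125 − 2.5×1)×0.25 = 2.4063 in²; tension across gage: (2.25 − 1×1)×0.25 = 0.3125 in². R_n = min(0.6×65×2.4063, 0.6×50×3.6563) + 1.0×65×0.3125 = min(93.846, 109.69) + 20.313 = 114.16 kips. φR_n = 0.75 × 114.16 = 85.6 kips.
Governing: min(184.0, 145.3, 85.6) = 85.6 kips → block shear.

85.6 kips (block shear governs)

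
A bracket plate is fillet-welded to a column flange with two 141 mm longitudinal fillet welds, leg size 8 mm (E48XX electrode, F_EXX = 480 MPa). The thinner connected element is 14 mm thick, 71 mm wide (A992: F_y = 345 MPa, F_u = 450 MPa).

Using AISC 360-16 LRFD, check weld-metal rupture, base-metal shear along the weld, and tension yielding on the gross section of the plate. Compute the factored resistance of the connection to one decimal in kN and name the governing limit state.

308.6 kN (gross-section yield governs)

Weld metal: throat = 0.707×8 = 5.656 mm, L = 2×141 = 282 mm. φR_n = 0.75 × 0.6 × 480 × 5.656 × 282 = 344.5 kN.
Base metal shear (14 mm plate): yield φR_n = 1.0×0.6×345×14×282 = 817.2 kN; rupture φR_n = 0.75×0.6×450×14×282 = 799.5 kN; take 799.5 kN (rupture).
Tension yield (gross): A_g = 71×14 = 994 mm². φR_n = 0.90 × 345 × 994 = 308.6 kN.
Governing: min(344.5, 799.5, 308.6) = 308.6 kN → gross-section yield.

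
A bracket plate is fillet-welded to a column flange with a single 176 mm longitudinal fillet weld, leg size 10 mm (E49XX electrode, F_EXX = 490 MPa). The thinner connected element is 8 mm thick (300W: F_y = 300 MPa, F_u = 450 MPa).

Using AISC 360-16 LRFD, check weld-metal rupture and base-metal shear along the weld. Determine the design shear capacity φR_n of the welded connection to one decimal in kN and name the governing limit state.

Weld metal: throat = 0.707×10 = 7.07 mm, L = 176 mm. φR_n = 0.75 × 0.6 × 490 × 7.07 × 176 = 274.4 kN.
Base metal shear (8 mm plate): yield φR_n = 1.0×0.6×300×8×176 = 253.4 kN; rupture φR_n = 0.75×0.6×450×8×176 = 285.1 kN; take 253.4 kN (yield).
Governing: min(274.4, 253.4) = 253.4 kN → base-metal shear.

253.4 kN (base-metal shear governs)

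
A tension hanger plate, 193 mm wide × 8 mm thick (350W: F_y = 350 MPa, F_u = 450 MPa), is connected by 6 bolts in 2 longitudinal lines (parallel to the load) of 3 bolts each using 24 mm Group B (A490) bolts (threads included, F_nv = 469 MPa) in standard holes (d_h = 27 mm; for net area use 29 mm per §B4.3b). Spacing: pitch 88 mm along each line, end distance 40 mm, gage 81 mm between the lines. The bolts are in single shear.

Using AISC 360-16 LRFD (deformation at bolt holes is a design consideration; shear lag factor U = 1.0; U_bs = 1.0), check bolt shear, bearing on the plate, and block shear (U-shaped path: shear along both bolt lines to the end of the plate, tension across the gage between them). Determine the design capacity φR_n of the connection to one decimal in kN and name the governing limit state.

Bolt shear: A_b = π(24)²/4 = 452.39 mm². φR_n = 0.75 × 469 × 452.39 × 6 × 1 = 954.8 kN.
Bearing (8 mm plate, F_u = 450 MPa): end bolts L_c = 40 − 27/2 = 26.5, R_n = min(1.2×26.5×8×450, 2.4×24×8×450) = 114.48 kN/bolt; interior L_c = 88 − 27 = 61, R_n = 207.36 kN/bolt. φR_n = 0.75 × (2×114.48 + 4×207.36) = 793.8 kN.
Block shear: shear path 2×[40+2×88] = 2×216 mm, A_gv = 3456, A_nv = 2×(216 − 2.5×29)×8 = 2296 mm²; tension across gage: (81 − 1×29)×8 = 416 mm². R_n = min(0.6×450×2296, 0.6×350×3456) + 1.0×450×416 = min(619.92, 725.76) + 187.2 = 807.12 kN. φR_n = 0.75 × 807.12 = 605.3 kN.
Governing: min(954.8, 793.8, 605.3) = 605.3 kN → block shear.

605.3 kN (block shear governs)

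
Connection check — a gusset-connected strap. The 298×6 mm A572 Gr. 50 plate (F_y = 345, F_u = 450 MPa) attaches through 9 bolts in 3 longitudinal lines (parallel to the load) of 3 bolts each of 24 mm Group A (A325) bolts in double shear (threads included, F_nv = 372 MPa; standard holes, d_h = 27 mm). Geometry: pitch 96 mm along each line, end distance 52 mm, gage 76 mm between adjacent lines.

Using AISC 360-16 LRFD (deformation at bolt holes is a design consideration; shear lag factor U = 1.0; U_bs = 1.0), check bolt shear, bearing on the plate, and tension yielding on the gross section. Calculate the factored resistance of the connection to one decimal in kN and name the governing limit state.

555.2 kN (gross-section yield governs)

Bolt shear: A_b = π(24)²/4 = 452.39 mm². φR_n = 0.75 × 372 × 452.39 × 9 × 2 = 2271.9 kN.
Bearing (6 mm plate, F_u = 450 MPa): end bolts L_c = 52 − 27/2 = 38.5, R_n = min(1.2×38.5×6×450, 2.4×24×6×450) = 124.74 kN/bolt; interior L_c = 96 − 27 = 69, R_n = 155.52 kN/bolt. φR_n = 0.75 × (3×124.74 + 6×155.52) = 980.5 kN.
Tension yield (gross): A_g = 298×6 = 1788 mm². φR_n = 0.90 × 345 × 1788 = 555.2 kN.
Governing: min(2271.9, 980.5, 555.2) = 555.2 kN → gross-section yield.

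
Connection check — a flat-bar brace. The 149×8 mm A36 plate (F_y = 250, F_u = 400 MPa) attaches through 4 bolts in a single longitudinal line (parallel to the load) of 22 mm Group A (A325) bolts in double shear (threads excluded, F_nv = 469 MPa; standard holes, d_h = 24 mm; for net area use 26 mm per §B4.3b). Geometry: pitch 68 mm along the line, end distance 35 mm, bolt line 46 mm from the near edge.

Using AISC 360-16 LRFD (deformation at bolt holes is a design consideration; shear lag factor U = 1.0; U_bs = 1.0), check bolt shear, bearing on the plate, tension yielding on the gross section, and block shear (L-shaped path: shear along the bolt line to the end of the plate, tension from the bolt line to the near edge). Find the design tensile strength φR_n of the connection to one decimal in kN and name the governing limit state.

268.2 kN (gross-section yield governs)

Bolt shear: A_b = π(22)²/4 = 380.13 mm². φR_n = 0.75 × 469 × 380.13 × 4 × 2 = 1069.7 kN.
Bearing (8 mm plate, F_u = 400 MPa): end bolts L_c = 35 − 24/2 = 23, R_n = min(1.2×23×8×400, 2.4×22×8×400) = 88.32 kN/bolt; interior L_c = 68 − 24 = 44, R_n = 168.96 kN/bolt. φR_n = 0.75 × (1×88.32 + 3×168.96) = 446.4 kN.
Tension yield (gross): A_g = 149×8 = 1192 mm². φR_n = 0.90 × 250 × 1192 = 268.2 kN.
Block shear: shear path 1×[35+3×68] = 1×239 mm, A_gv = 1912, A_nv = 1×(239 − 3.5×26)×8 = 1184 mm²; tension to near edge: (46 − 0.5×26)×8 = 264 mm². R_n = min(0.6×400×1184, 0.6×250×1912) + 1.0×400×264 = min(284.16, 286.8) + 105.6 = 389.76 kN. φR_n = 0.75 × 389.76 = 292.3 kN.
Governing: min(1069.7, 446.4, 268.2, 292.3) = 268.2 kN → gross-section yield.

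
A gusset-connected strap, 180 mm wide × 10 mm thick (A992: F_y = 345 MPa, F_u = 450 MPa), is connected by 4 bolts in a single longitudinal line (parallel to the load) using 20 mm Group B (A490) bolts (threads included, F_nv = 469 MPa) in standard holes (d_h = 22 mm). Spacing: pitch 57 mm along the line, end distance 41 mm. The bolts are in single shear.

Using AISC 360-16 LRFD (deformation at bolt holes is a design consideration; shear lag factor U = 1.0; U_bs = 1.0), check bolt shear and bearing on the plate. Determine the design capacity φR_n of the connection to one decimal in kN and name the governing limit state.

442.0 kN (bolt shear governs)

Bolt shear: A_b = π(20)²/4 = 314.16 mm². φR_n = 0.75 × 469 × 314.16 × 4 × 1 = 442.0 kN.
Bearing (10 mm plate, F_u = 450 MPa): end bolts L_c = 41 − 22/2 = 30, R_n = min(1.2×30×10×450, 2.4×20×10×450) = 162 kN/bolt; interior L_c = 57 − 22 = 35, R_n = 189 kN/bolt. φR_n = 0.75 × (1×162 + 3×189) = 546.8 kN.
Governing: min(442.0, 546.8) = 442.0 kN → bolt shear.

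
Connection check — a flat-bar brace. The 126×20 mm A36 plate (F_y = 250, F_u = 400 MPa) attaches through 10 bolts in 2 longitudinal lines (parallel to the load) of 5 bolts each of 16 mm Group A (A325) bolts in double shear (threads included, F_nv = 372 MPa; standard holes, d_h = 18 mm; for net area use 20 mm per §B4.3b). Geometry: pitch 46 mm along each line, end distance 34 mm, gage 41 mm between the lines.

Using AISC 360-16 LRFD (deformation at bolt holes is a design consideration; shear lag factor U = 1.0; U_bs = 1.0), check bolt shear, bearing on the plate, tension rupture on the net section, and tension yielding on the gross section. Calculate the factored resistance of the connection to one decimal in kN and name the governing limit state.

516.0 kN (net-section rupture governs)

Bolt shear: A_b = π(16)²/4 = 201.06 mm². φR_n = 0.75 × 372 × 201.06 × 10 × 2 = 1121.9 kN.
Bearing (20 mm plate, F_u = 400 MPa): end bolts L_c = 34 − 18/2 = 25, R_n = min(1.2×25×20×400, 2.4×16×20×400) = 240 kN/bolt; interior L_c = 46 − 18 = 28, R_n = 268.8 kN/bolt. φR_n = 0.75 × (2×240 + 8×268.8) = 1972.8 kN.
Tension rupture (net): A_n = (126 − 2×20)×20 = 1720 mm² (U = 1.0, A_e = A_n). φR_n = 0.75 × 400 × 1720 = 516.0 kN.
Tension yield (gross): A_g = 126×20 = 2520 mm². φR_n = 0.90 × 250 × 2520 = 567.0 kN.
Governing: min(1121.9, 1972.8, 516.0, 567.0) = 516.0 kN → net-section rupture.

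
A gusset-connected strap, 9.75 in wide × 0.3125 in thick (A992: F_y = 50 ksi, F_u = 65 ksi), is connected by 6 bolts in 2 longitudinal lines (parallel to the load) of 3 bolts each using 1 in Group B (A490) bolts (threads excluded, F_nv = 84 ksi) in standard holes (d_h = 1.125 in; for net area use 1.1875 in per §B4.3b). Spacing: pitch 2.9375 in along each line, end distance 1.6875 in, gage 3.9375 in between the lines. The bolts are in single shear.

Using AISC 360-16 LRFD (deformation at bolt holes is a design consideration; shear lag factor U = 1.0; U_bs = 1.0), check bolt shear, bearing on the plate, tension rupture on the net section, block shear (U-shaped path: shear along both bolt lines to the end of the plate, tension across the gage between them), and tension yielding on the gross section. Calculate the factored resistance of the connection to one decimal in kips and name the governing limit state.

112.4 kips (net-section rupture governs)

Bolt shear: A_b = π(1)²/4 = 0.7854 in². φR_n = 0.75 × 84 × 0.7854 × 6 × 1 = 296.9 kips.
Bearing (0.3125 in plate, F_u = 65 ksi): end bolts L_c = 1.6875 − 1.125/2 = 1.125, R_n = min(1.2×1.125×0.3125×65, 2.4×1×0.3125×65) = 27.422 kips/bolt; interior L_c = 2.9375 − 1.125 = 1.8125, R_n = 44.18 kips/bolt. φR_n = 0.75 × (2×27.422 + 4×44.18) = 173.7 kips.
Tension rupture (net): A_n = (9.75 − 2×1.1875)×0.3125 = 2.3047 in² (U = 1.0, A_e = A_n). φR_n = 0.75 × 65 × 2.3047 = 112.4 kips.
Block shear: shear path 2×[1.6875+2×2.9375] = 2×7.5625 in, A_gv = 4.7266, A_nv = 2×(7.5625 − 2.5×1.1875)×0.3125 = 2.8711 in²; tension across gage: (3.9375 − 1×1.1875)×0.3125 = 0.85938 in². R_n = min(0.6×65×2.8711, 0.6×50×4.7266) + 1.0×65×0.85938 = min(111.97, 141.8) + 55.86 = 167.83 kips. φR_n = 0.75 × 167.83 = 125.9 kips.
Tension yield (gross): A_g = 9.75×0.3125 = 3.0469 in². φR_n = 0.90 × 50 × 3.0469 = 137.1 kips.
Governing: min(296.9, 173.7, 112.4, 125.9, 137.1) = 112.4 kips → net-section rupture.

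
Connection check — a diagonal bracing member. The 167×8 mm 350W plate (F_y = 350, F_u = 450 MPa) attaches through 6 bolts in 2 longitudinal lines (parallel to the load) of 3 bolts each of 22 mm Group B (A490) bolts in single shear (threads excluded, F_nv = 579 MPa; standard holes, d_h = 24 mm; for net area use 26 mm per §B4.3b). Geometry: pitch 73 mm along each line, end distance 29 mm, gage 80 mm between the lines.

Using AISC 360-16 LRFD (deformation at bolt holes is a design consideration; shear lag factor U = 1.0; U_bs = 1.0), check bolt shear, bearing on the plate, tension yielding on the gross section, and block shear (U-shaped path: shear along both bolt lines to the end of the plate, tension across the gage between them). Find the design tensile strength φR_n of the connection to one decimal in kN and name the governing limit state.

420.8 kN (gross-section yield governs)

Bolt shear: A_b = π(22)²/4 = 380.13 mm². φR_n = 0.75 × 579 × 380.13 × 6 × 1 = 990.4 kN.
Bearing (8 mm plate, F_u = 450 MPa): end bolts L_c = 29 − 24/2 = 17, R_n = min(1.2×17×8×450, 2.4×22×8×450) = 73.44 kN/bolt; interior L_c = 73 − 24 = 49, R_n = 190.08 kN/bolt. φR_n = 0.75 × (2×73.44 + 4×190.08) = 680.4 kN.
Tension yield (gross): A_g = 167×8 = 1336 mm². φR_n = 0.90 × 350 × 1336 = 420.8 kN.
Block shear: shear path 2×[29+2×73] = 2×175 mm, A_gv = 2800, A_nv = 2×(175 − 2.5×26)×8 = 1760 mm²; tension across gage: (80 − 1×26)×8 = 432 mm². R_n = min(0.6×450×1760, 0.6×350×2800) + 1.0×450×432 = min(475.2, 588) + 194.4 = 669.6 kN. φR_n = 0.75 × 669.6 = 502.2 kN.
Governing: min(990.4, 680.4, 420.8, 502.2) = 420.8 kN → gross-section yield.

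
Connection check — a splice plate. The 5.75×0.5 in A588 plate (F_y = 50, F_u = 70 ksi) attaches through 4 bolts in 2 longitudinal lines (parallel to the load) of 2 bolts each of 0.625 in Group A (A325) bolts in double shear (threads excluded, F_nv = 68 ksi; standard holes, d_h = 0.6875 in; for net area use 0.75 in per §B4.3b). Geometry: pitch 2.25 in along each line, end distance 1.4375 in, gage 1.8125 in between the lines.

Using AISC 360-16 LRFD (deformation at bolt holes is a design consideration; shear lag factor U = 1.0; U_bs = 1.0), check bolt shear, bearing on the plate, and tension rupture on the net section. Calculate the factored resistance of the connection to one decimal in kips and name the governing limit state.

111.6 kips (net-section rupture governs)

Bolt shear: A_b = π(0.625)²/4 = 0.3068 in². φR_n = 0.75 × 68 × 0.3068 × 4 × 2 = 125.2 kips.
Bearing (0.5 in plate, F_u = 70 ksi): end bolts L_c = 1.4375 − 0.6875/2 = 1.09375, R_n = min(1.2×1.09375×0.5×70, 2.4×0.625×0.5×70) = 45.938 kips/bolt; interior L_c = 2.25 − 0.6875 = 1.5625, R_n = 52.5 kips/bolt. φR_n = 0.75 × (2×45.938 + 2×52.5) = 147.7 kips.
Tension rupture (net): A_n = (5.75 − 2×0.75)×0.5 = 2.125 in² (U = 1.0, A_e = A_n). φR_n = 0.75 × 70 × 2.125 = 111.6 kips.
Governing: min(125.2, 147.7, 111.6) = 111.6 kips → net-section rupture.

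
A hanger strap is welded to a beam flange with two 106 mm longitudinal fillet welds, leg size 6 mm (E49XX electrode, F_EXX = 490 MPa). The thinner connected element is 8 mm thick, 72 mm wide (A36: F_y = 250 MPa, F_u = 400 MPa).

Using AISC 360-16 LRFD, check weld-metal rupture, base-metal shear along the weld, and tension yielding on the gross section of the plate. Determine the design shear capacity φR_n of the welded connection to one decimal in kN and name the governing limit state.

Weld metal: throat = 0.707×6 = 4.242 mm, L = 2×106 = 212 mm. φR_n = 0.75 × 0.6 × 490 × 4.242 × 212 = 198.3 kN.
Base metal shear (8 mm plate): yield φR_n = 1.0×0.6×250×8×212 = 254.4 kN; rupture φR_n = 0.75×0.6×400×8×212 = 305.3 kN; take 254.4 kN (yield).
Tension yield (gross): A_g = 72×8 = 576 mm². φR_n = 0.90 × 250 × 576 = 129.6 kN.
Governing: min(198.3, 254.4, 129.6) = 129.6 kN → gross-section yield.

129.6 kN (gross-section yield governs)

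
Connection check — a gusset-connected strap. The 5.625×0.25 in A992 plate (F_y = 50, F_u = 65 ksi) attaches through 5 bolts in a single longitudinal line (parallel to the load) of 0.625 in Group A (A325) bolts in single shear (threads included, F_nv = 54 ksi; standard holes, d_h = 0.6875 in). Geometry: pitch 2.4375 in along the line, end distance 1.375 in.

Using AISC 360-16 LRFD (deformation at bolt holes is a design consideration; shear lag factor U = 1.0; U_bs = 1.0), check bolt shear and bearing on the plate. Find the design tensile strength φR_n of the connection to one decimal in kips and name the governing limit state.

62.1 kips (bolt shear governs)

Bolt shear: A_b = π(0.625)²/4 = 0.3068 in². φR_n = 0.75 × 54 × 0.3068 × 5 × 1 = 62.1 kips.
Bearing (0.25 in plate, F_u = 65 ksi): end bolts L_c = 1.375 − 0.6875/2 = 1.03125, R_n = min(1.2×1.03125×0.25×65, 2.4×0.625×0.25×65) = 20.109 kips/bolt; interior L_c = 2.4375 − 0.6875 = 1.75, R_n = 24.375 kips/bolt. φR_n = 0.75 × (1×20.109 + 4×24.375) = 88.2 kips.
Governing: min(62.1, 88.2) = 62.1 kips → bolt shear.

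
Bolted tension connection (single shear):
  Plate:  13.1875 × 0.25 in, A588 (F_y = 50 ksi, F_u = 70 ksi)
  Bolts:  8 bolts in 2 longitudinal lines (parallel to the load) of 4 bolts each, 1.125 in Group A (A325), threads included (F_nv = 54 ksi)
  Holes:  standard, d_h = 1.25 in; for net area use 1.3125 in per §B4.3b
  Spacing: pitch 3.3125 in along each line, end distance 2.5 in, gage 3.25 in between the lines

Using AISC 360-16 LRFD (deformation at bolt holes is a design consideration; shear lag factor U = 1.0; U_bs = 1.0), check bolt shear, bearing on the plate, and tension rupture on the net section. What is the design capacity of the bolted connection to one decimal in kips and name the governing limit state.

138.6 kips (net-section rupture governs)

Bolt shear: A_b = π(1.125)²/4 = 0.99402 in². φR_n = 0.75 × 54 × 0.99402 × 8 × 1 = 322.1 kips.
Bearing (0.25 in plate, F_u = 70 ksi): end bolts L_c = 2.5 − 1.25/2 = 1.875, R_n = min(1.2×1.875×0.25×70, 2.4×1.125×0.25×70) = 39.375 kips/bolt; interior L_c = 3.3125 − 1.25 = 2.0625, R_n = 43.313 kips/bolt. φR_n = 0.75 × (2×39.375 + 6×43.313) = 254.0 kips.
Tension rupture (net): A_n = (13.1875 − 2×1.3125)×0.25 = 2.6406 in² (U = 1.0, A_e = A_n). φR_n = 0.75 × 70 × 2.6406 = 138.6 kips.
Governing: min(322.1, 254.0, 138.6) = 138.6 kips → net-section rupture.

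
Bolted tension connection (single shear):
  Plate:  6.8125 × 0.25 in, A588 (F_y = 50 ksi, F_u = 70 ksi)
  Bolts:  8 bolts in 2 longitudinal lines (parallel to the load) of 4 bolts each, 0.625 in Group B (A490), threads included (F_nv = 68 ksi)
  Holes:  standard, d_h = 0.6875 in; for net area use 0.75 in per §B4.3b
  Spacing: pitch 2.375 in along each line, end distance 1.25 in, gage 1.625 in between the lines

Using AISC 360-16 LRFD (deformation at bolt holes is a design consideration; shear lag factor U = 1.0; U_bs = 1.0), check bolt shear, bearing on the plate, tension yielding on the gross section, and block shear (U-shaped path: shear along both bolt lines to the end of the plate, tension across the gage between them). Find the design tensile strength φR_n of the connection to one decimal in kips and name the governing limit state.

76.6 kips (gross-section yield governs)

Bolt shear: A_b = π(0.625)²/4 = 0.3068 in². φR_n = 0.75 × 68 × 0.3068 × 8 × 1 = 125.2 kips.
Bearing (0.25 in plate, F_u = 70 ksi): end bolts L_c = 1.25 − 0.6875/2 = 0.90625, R_n = min(1.2×0.90625×0.25×70, 2.4×0.625×0.25×70) = 19.031 kips/bolt; interior L_c = 2.375 − 0.6875 = 1.6875, R_n = 26.25 kips/bolt. φR_n = 0.75 × (2×19.031 + 6×26.25) = 146.7 kips.
Tension yield (gross): A_g = 6.8125×0.25 = 1.7031 in². φR_n = 0.90 × 50 × 1.7031 = 76.6 kips.
Block shear: shear path 2×[1.25+3×2.375] = 2×8.375 in, A_gv = 4.1875, A_nv = 2×(8.375 − 3.5×0.75)×0.25 = 2.875 in²; tension across gage: (1.625 − 1×0.75)×0.25 = 0.21875 in². R_n = min(0.6×70×2.875, 0.6×50×4.1875) + 1.0×70×0.21875 = min(120.75, 125.63) + 15.313 = 136.06 kips. φR_n = 0.75 × 136.06 = 102.0 kips.
Governing: min(125.2, 146.7, 76.6, 102.0) = 76.6 kips → gross-section yield.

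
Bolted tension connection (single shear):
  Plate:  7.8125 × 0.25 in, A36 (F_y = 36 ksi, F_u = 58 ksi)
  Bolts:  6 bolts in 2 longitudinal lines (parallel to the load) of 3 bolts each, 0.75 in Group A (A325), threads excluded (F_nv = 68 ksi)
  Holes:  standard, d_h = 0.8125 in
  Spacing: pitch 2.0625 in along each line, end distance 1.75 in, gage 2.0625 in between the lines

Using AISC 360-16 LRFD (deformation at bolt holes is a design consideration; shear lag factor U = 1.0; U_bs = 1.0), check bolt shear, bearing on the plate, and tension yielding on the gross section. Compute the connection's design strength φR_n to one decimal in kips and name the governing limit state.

Bolt shear: A_b = π(0.75)²/4 = 0.44179 in². φR_n = 0.75 × 68 × 0.44179 × 6 × 1 = 135.2 kips.
Bearing (0.25 in plate, F_u = 58 ksi): end bolts L_c = 1.75 − 0.8125/2 = 1.34375, R_n = min(1.2×1.34375×0.25×58, 2.4×0.75×0.25×58) = 23.381 kips/bolt; interior L_c = 2.0625 − 0.8125 = 1.25, R_n = 21.75 kips/bolt. φR_n = 0.75 × (2×23.381 + 4×21.75) = 100.3 kips.
Tension yield (gross): A_g = 7.8125×0.25 = 1.9531 in². φR_n = 0.90 × 36 × 1.9531 = 63.3 kips.
Governing: min(135.2, 100.3, 63.3) = 63.3 kips → gross-section yield.

63.3 kips (gross-section yield governs)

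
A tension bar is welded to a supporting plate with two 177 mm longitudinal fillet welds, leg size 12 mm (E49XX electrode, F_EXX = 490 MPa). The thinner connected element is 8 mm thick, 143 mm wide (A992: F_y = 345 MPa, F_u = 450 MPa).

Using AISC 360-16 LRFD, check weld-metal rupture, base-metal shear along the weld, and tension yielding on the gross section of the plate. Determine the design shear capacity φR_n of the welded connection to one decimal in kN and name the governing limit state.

Weld metal: throat = 0.707×12 = 8.484 mm, L = 2×177 = 354 mm. φR_n = 0.75 × 0.6 × 490 × 8.484 × 354 = 662.2 kN.
Base metal shear (8 mm plate): yield φR_n = 1.0×0.6×345×8×354 = 586.2 kN; rupture φR_n = 0.75×0.6×450×8×354 = 573.5 kN; take 573.5 kN (rupture).
Tension yield (gross): A_g = 143×8 = 1144 mm². φR_n = 0.90 × 345 × 1144 = 355.2 kN.
Governing: min(662.2, 573.5, 355.2) = 355.2 kN → gross-section yield.

355.2 kN (gross-section yield governs)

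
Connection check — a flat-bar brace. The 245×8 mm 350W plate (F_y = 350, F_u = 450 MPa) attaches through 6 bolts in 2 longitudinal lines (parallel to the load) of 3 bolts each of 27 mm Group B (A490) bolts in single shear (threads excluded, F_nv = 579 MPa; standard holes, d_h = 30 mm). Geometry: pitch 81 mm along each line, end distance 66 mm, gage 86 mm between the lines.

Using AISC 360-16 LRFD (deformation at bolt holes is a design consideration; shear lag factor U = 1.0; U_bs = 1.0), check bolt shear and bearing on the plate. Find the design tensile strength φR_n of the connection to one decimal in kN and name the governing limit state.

Bolt shear: A_b = π(27)²/4 = 572.56 mm². φR_n = 0.75 × 579 × 572.56 × 6 × 1 = 1491.8 kN.
Bearing (8 mm plate, F_u = 450 MPa): end bolts L_c = 66 − 30/2 = 51, R_n = min(1.2×51×8×450, 2.4×27×8×450) = 220.32 kN/bolt; interior L_c = 81 − 30 = 51, R_n = 220.32 kN/bolt. φR_n = 0.75 × (2×220.32 + 4×220.32) = 991.4 kN.
Governing: min(1491.8, 991.4) = 991.4 kN → bearing.

991.4 kN (bearing governs)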